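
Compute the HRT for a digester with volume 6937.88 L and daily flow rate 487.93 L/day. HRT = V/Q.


HRT = V / Q
= 6937.88 / 487.93
= 14.2190 days

14.2190 days


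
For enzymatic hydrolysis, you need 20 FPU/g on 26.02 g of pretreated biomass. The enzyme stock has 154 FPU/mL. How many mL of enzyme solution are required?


V = dosage * m_sub / activity
V = 20 * 26.02 / 154
V = 3.3792 mL

3.3792 mL


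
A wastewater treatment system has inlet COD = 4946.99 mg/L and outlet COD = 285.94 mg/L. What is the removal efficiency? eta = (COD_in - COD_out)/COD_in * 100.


eta = (COD_in - COD_out) / COD_in * 100
= (4946.99 - 285.94) / 4946.99 * 100
= 94.2199%

94.2199%


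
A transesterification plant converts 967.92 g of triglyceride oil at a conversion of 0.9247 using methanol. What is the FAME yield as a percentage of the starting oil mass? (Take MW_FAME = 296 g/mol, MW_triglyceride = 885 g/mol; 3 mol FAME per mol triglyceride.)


m_FAME = oil * conv * (3 * 296 / 885) = oil * conv * (888/885)
= 967.92 * 0.9247 * 888 / 885
= 898.0696 g
Y = m_FAME / oil * 100 = conv * (888/885) * 100
= 0.9247 * 888 / 885 * 100
= 92.78%

92.78%


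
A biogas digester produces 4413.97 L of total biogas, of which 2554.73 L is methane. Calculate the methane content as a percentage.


CH4% = V_CH4 / V_total * 100
= 2554.73 / 4413.97 * 100
= 57.8783%

57.8783%


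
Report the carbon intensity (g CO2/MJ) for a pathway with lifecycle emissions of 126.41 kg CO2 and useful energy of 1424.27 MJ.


CI = CO2 * 1000 / E
= 126.41 * 1000 / 1424.27
= 88.7542 g CO2/MJ

88.7542 g CO2/MJ


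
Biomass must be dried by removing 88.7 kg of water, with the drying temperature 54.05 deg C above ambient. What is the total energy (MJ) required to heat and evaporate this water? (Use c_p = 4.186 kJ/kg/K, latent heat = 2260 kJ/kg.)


E = m_water * (4.186 * dT + 2260) / 1000
= 88.7 * (4.186 * 54.05 + 2260) / 1000
= 220.5307 MJ

220.5307 MJ


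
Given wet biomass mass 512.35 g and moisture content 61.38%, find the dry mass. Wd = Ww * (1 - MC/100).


Wd = Ww * (1 - MC/100)
= 512.35 * (1 - 61.38/100)
= 197.8696 g

197.8696 g


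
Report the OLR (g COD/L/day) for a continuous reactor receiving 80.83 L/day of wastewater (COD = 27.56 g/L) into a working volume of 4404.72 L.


OLR = Q * S / V
= 80.83 * 27.56 / 4404.72
= 0.5057 g/L/day

0.5057 g/L/day


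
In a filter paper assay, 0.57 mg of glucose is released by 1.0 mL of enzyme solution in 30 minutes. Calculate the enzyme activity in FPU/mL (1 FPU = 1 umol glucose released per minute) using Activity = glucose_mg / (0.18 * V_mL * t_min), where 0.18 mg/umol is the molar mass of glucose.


Activity = glucose_mg / (0.18 mg/umol * V_mL * t_min)
= 0.57 / (0.18 * 1.0 * 30)
= 0.1056 FPU/mL

0.1056 FPU/mL


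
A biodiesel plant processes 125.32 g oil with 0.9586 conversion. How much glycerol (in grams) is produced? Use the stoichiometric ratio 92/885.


glycerol = oil * conv * (92/885)
= 125.32 * 0.9586 * 92 / 885
= 12.4883 g

12.4883 g


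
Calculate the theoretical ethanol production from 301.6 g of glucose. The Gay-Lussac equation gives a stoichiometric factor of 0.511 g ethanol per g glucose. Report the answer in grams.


Theoretical ethanol yield: m_EtOH = 0.511 * m_glucose
m_EtOH = 0.511 * 301.6 = 154.1176 g

154.1176 g


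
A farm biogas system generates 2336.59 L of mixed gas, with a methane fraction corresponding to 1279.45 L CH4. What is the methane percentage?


CH4% = V_CH4 / V_total * 100
= 1279.45 / 2336.59 * 100
= 54.7571%

54.7571%


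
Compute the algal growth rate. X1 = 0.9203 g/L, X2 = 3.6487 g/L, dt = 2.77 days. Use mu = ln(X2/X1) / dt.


mu = ln(X2/X1) / dt
= ln(3.6487/0.9203) / 2.77
= 0.4973 per day

0.4973 per day


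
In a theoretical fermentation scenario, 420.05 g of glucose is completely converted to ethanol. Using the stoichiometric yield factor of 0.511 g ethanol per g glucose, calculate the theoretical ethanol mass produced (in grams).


Theoretical ethanol yield: m_EtOH = 0.511 * m_glucose
m_EtOH = 0.511 * 420.05 = 214.6456 g

214.6456 g


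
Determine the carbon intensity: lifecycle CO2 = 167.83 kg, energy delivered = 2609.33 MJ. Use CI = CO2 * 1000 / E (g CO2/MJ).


CI = CO2 * 1000 / E
= 167.83 * 1000 / 2609.33
= 64.3192 g CO2/MJ

64.3192 g CO2/MJ


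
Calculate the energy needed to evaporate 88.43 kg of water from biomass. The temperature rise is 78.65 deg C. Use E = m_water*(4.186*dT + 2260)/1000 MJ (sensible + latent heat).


E = m_water * (4.186 * dT + 2260) / 1000
= 88.43 * (4.186 * 78.65 + 2260) / 1000
= 228.9655 MJ

228.9655 MJ


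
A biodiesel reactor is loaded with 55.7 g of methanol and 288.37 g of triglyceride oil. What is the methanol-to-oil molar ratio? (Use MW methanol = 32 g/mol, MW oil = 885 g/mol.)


Molar ratio = n_MeOH / n_oil = (MeOH/32) / (oil/885) = (MeOH * 885) / (32 * oil)
= (55.7 * 885) / (32 * 288.37)
= 5.3419

5.3419


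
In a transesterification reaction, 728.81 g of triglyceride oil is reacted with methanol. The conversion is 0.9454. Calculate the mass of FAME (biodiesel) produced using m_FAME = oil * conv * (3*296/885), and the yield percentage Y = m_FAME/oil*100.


m_FAME = oil * conv * (3 * 296 / 885) = oil * conv * (888/885)
= 728.81 * 0.9454 * 888 / 885
= 691.3526 g
Y = m_FAME / oil * 100 = conv * (888/885) * 100
= 0.9454 * 888 / 885 * 100
= 94.86%

691.3526 g FAME; Y = 94.86%


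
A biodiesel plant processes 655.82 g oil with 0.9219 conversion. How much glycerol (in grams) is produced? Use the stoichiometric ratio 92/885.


glycerol = oil * conv * (92/885)
= 655.82 * 0.9219 * 92 / 885
= 62.8511 g

62.8511 g


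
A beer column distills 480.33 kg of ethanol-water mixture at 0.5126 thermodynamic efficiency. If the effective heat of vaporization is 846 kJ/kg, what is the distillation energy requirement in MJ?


E = m * 846 / (eta * 1000)
= 480.33 * 846 / (0.5126 * 1000)
= 792.7413 MJ

792.7413 MJ


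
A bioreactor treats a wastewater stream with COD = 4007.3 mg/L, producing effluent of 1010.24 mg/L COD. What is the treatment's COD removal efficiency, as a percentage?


eta = (COD_in - COD_out) / COD_in * 100
= (4007.3 - 1010.24) / 4007.3 * 100
= 74.7900%

74.7900%


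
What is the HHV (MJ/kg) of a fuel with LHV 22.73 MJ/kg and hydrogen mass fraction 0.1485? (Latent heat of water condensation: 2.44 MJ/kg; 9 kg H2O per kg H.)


HHV = LHV + H_frac * 9 * 2.44
= 22.73 + 0.1485 * 9 * 2.44
= 25.9911 MJ/kg

25.9911 MJ/kg


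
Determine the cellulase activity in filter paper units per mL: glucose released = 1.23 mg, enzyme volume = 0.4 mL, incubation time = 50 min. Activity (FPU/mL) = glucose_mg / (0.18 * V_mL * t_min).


Activity = glucose_mg / (0.18 mg/umol * V_mL * t_min)
= 1.23 / (0.18 * 0.4 * 50)
= 0.3417 FPU/mL

0.3417 FPU/mL


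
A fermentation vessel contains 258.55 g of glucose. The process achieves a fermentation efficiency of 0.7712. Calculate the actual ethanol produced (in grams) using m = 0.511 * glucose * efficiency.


Actual ethanol: m = 0.511 * 258.55 * 0.7712
m = 101.8902 g

101.8902 g


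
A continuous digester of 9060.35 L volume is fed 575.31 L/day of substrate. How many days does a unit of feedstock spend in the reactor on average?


HRT = V / Q
= 9060.35 / 575.31
= 15.7486 days

15.7486 days


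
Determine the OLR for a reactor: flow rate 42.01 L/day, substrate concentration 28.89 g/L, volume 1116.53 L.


OLR = Q * S / V
= 42.01 * 28.89 / 1116.53
= 1.0870 g/L/day

1.0870 g/L/day


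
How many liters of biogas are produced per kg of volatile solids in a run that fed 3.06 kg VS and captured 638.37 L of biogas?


Y = V / VS
= 638.37 / 3.06
= 208.6176 L/kg VS

208.6176 L/kg VS


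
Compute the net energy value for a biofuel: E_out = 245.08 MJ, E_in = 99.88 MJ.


NEV = E_out - E_in
= 245.08 - 99.88
= 145.2000 MJ

145.2000 MJ


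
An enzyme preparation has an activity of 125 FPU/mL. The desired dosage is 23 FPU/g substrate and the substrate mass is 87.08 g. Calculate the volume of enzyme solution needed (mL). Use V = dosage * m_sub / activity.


V = dosage * m_sub / activity
V = 23 * 87.08 / 125
V = 16.0227 mL

16.0227 mL


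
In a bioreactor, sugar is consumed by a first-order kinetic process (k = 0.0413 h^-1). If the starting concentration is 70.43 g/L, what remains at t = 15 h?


S = S0 * exp(-k * t)
S = 70.43 * exp(-0.0413 * 15)
S = 37.9064 g/L

37.9064 g/L


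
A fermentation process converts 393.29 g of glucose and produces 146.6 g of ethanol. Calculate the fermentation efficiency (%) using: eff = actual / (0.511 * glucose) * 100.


Fermentation efficiency = (actual / (0.511 * glucose)) * 100
= (146.6 / (0.511 * 393.29)) * 100
= 72.9458%

72.9458%


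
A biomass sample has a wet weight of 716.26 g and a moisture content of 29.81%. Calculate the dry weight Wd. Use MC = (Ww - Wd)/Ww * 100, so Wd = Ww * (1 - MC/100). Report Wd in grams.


Wd = Ww * (1 - MC/100)
= 716.26 * (1 - 29.81/100)
= 502.7429 g

502.7429 g


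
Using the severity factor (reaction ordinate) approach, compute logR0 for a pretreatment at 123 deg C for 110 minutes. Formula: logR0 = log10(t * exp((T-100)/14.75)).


logR0 = log10(t * exp((T - 100) / 14.75))
= log10(110 * exp((123 - 100) / 14.75))
= 2.7186

2.7186


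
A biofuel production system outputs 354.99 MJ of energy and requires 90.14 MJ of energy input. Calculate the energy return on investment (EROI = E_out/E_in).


EROI = E_out / E_in
= 354.99 / 90.14
= 3.9382

3.9382


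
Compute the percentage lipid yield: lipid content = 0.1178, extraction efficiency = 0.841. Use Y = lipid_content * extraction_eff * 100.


Y = lipid_content * extraction_eff * 100
= 0.1178 * 0.841 * 100
= 9.9070%

9.9070%


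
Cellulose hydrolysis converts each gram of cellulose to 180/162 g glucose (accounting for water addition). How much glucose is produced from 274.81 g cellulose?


glucose = cellulose * 180/162
= 274.81 * 180/162
= 305.3444 g

305.3444 g


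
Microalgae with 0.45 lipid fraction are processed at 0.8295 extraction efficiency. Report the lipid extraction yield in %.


Y = lipid_content * extraction_eff * 100
= 0.45 * 0.8295 * 100
= 37.3275%

37.3275%


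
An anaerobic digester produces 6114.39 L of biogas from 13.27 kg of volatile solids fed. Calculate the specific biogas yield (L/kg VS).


Y = V / VS
= 6114.39 / 13.27
= 460.7679 L/kg VS

460.7679 L/kg VS


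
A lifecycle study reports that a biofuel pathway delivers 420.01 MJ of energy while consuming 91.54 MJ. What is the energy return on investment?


EROI = E_out / E_in
= 420.01 / 91.54
= 4.5883

4.5883


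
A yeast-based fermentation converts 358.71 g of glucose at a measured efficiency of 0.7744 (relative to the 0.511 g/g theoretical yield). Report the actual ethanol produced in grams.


Actual ethanol: m = 0.511 * 358.71 * 0.7744
m = 141.9481 g

141.9481 g


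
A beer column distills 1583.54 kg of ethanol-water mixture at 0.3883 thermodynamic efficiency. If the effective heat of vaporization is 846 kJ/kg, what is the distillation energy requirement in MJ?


E = m * 846 / (eta * 1000)
= 1583.54 * 846 / (0.3883 * 1000)
= 3450.1026 MJ

3450.1026 MJ


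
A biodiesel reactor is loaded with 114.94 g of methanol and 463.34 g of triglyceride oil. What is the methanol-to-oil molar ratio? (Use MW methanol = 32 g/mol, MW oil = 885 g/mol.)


Molar ratio = n_MeOH / n_oil = (MeOH/32) / (oil/885) = (MeOH * 885) / (32 * oil)
= (114.94 * 885) / (32 * 463.34)
= 6.8606

6.8606


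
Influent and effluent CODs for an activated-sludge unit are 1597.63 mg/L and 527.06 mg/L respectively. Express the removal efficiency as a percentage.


eta = (COD_in - COD_out) / COD_in * 100
= (1597.63 - 527.06) / 1597.63 * 100
= 67.0099%

67.0099%


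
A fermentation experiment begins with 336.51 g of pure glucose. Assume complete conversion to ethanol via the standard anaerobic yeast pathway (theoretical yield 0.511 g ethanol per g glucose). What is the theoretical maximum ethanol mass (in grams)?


Theoretical ethanol yield: m_EtOH = 0.511 * m_glucose
m_EtOH = 0.511 * 336.51 = 171.9566 g

171.9566 g


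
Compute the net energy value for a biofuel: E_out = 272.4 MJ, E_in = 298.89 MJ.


NEV = E_out - E_in
= 272.4 - 298.89
= -26.4900 MJ

-26.4900 MJ


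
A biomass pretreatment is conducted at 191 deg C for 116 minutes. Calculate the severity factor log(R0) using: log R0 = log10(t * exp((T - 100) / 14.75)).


logR0 = log10(t * exp((T - 100) / 14.75))
= log10(116 * exp((191 - 100) / 14.75))
= 4.7438

4.7438


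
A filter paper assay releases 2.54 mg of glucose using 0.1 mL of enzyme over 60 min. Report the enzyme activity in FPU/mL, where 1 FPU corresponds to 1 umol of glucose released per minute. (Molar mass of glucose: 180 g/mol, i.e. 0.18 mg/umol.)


Activity = glucose_mg / (0.18 mg/umol * V_mL * t_min)
= 2.54 / (0.18 * 0.1 * 60)
= 2.3519 FPU/mL

2.3519 FPU/mL


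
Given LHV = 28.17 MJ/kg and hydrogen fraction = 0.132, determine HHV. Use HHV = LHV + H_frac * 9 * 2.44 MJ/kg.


HHV = LHV + H_frac * 9 * 2.44
= 28.17 + 0.132 * 9 * 2.44
= 31.0687 MJ/kg

31.0687 MJ/kg


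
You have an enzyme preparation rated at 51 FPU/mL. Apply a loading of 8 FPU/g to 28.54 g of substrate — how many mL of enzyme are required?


V = dosage * m_sub / activity
V = 8 * 28.54 / 51
V = 4.4769 mL

4.4769 mL


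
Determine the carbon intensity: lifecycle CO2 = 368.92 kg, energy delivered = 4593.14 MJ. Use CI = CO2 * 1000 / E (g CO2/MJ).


CI = CO2 * 1000 / E
= 368.92 * 1000 / 4593.14
= 80.3198 g CO2/MJ

80.3198 g CO2/MJ


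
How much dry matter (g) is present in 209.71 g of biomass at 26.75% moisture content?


Wd = Ww * (1 - MC/100)
= 209.71 * (1 - 26.75/100)
= 153.6126 g

153.6126 g


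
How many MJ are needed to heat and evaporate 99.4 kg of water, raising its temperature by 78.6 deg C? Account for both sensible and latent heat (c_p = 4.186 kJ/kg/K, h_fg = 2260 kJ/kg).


E = m_water * (4.186 * dT + 2260) / 1000
= 99.4 * (4.186 * 78.6 + 2260) / 1000
= 257.3485 MJ

257.3485 MJ


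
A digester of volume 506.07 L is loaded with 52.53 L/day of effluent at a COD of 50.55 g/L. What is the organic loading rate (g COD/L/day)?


OLR = Q * S / V
= 52.53 * 50.55 / 506.07
= 5.2471 g/L/day

5.2471 g/L/day


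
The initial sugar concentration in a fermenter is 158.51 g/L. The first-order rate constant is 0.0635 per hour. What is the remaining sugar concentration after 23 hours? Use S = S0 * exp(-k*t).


S = S0 * exp(-k * t)
S = 158.51 * exp(-0.0635 * 23)
S = 36.7934 g/L

36.7934 g/L


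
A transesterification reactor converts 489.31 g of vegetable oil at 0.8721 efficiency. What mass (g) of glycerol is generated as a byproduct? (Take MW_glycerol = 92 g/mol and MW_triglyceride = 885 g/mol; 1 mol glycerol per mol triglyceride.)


glycerol = oil * conv * (92/885)
= 489.31 * 0.8721 * 92 / 885
= 44.3603 g

44.3603 g


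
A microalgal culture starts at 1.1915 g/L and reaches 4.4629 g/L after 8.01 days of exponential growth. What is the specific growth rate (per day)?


mu = ln(X2/X1) / dt
= ln(4.4629/1.1915) / 8.01
= 0.1649 per day

0.1649 per day


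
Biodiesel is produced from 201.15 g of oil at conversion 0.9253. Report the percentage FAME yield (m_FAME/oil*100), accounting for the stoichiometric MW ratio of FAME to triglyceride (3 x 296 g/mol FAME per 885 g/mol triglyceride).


m_FAME = oil * conv * (3 * 296 / 885) = oil * conv * (888/885)
= 201.15 * 0.9253 * 888 / 885
= 186.7550 g
Y = m_FAME / oil * 100 = conv * (888/885) * 100
= 0.9253 * 888 / 885 * 100
= 92.84%

92.84%


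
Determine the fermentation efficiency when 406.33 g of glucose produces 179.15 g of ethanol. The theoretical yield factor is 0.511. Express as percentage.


Fermentation efficiency = (actual / (0.511 * glucose)) * 100
= (179.15 / (0.511 * 406.33)) * 100
= 86.2814%

86.2814%


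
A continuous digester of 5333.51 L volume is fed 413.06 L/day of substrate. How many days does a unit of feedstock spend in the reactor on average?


HRT = V / Q
= 5333.51 / 413.06
= 12.9122 days

12.9122 days


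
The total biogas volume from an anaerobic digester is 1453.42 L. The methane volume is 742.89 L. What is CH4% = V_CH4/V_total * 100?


CH4% = V_CH4 / V_total * 100
= 742.89 / 1453.42 * 100
= 51.1132%

51.1132%


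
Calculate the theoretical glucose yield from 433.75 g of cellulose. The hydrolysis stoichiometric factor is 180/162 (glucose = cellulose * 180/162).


glucose = cellulose * 180/162
= 433.75 * 180/162
= 481.9444 g

481.9444 g


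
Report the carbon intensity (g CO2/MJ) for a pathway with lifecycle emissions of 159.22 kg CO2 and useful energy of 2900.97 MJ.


CI = CO2 * 1000 / E
= 159.22 * 1000 / 2900.97
= 54.8851 g CO2/MJ

54.8851 g CO2/MJ


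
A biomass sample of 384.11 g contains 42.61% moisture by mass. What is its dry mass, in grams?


Wd = Ww * (1 - MC/100)
= 384.11 * (1 - 42.61/100)
= 220.4407 g

220.4407 g


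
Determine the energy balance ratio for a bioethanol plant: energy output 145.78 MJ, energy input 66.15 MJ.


EROI = E_out / E_in
= 145.78 / 66.15
= 2.2038

2.2038


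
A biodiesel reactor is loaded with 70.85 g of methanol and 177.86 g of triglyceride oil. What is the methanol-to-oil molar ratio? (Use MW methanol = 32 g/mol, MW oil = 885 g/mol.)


Molar ratio = n_MeOH / n_oil = (MeOH/32) / (oil/885) = (MeOH * 885) / (32 * oil)
= (70.85 * 885) / (32 * 177.86)
= 11.0168

11.0168


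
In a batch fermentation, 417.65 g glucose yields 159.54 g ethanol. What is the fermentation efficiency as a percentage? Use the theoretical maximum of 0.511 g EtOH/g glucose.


Fermentation efficiency = (actual / (0.511 * glucose)) * 100
= (159.54 / (0.511 * 417.65)) * 100
= 74.7543%

74.7543%


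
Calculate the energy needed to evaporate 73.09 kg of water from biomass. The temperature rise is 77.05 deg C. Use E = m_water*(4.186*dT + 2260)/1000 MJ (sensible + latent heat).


E = m_water * (4.186 * dT + 2260) / 1000
= 73.09 * (4.186 * 77.05 + 2260) / 1000
= 188.7572 MJ

188.7572 MJ


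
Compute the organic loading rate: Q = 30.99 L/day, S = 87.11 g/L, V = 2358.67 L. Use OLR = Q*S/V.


OLR = Q * S / V
= 30.99 * 87.11 / 2358.67
= 1.1445 g/L/day

1.1445 g/L/day


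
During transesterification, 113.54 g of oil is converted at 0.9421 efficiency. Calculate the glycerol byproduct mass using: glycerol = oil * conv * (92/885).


glycerol = oil * conv * (92/885)
= 113.54 * 0.9421 * 92 / 885
= 11.1196 g

11.1196 g


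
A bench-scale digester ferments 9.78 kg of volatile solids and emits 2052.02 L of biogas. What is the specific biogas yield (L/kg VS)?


Y = V / VS
= 2052.02 / 9.78
= 209.8180 L/kg VS

209.8180 L/kg VS


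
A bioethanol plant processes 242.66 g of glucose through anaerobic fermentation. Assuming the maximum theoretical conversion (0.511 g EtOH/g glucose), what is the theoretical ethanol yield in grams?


Theoretical ethanol yield: m_EtOH = 0.511 * m_glucose
m_EtOH = 0.511 * 242.66 = 123.9993 g

123.9993 g


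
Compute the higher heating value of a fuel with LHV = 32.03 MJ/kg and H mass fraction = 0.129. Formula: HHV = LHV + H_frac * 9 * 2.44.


HHV = LHV + H_frac * 9 * 2.44
= 32.03 + 0.129 * 9 * 2.44
= 34.8628 MJ/kg

34.8628 MJ/kg


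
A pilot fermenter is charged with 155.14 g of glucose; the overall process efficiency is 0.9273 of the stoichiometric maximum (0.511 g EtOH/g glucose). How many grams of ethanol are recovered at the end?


Actual ethanol: m = 0.511 * 155.14 * 0.9273
m = 73.5131 g

73.5131 g


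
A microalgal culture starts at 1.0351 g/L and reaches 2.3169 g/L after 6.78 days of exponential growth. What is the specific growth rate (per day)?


mu = ln(X2/X1) / dt
= ln(2.3169/1.0351) / 6.78
= 0.1188 per day

0.1188 per day


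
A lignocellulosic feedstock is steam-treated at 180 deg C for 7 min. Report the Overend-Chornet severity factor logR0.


logR0 = log10(t * exp((T - 100) / 14.75))
= log10(7 * exp((180 - 100) / 14.75))
= 3.2006

3.2006


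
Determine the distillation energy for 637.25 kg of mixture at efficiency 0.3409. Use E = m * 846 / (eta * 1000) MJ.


E = m * 846 / (eta * 1000)
= 637.25 * 846 / (0.3409 * 1000)
= 1581.4418 MJ

1581.4418 MJ


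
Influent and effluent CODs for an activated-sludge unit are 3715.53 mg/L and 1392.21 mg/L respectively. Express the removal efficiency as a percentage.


eta = (COD_in - COD_out) / COD_in * 100
= (3715.53 - 1392.21) / 3715.53 * 100
= 62.5300%

62.5300%


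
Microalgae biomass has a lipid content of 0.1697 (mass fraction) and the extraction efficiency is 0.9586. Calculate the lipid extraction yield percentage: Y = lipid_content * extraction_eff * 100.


Y = lipid_content * extraction_eff * 100
= 0.1697 * 0.9586 * 100
= 16.2674%

16.2674%


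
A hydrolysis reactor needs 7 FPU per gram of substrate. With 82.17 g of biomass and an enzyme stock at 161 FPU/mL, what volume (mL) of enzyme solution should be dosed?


V = dosage * m_sub / activity
V = 7 * 82.17 / 161
V = 3.5726 mL

3.5726 mL


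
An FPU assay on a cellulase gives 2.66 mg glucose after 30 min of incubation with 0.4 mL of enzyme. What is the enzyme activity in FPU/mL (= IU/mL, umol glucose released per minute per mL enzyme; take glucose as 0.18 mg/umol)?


Activity = glucose_mg / (0.18 mg/umol * V_mL * t_min)
= 2.66 / (0.18 * 0.4 * 30)
= 1.2315 FPU/mL

1.2315 FPU/mL


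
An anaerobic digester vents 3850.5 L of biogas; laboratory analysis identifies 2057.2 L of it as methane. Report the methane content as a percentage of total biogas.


CH4% = V_CH4 / V_total * 100
= 2057.2 / 3850.5 * 100
= 53.4268%

53.4268%


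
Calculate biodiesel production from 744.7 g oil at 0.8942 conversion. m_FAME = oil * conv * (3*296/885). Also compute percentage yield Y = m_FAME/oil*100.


m_FAME = oil * conv * (3 * 296 / 885) = oil * conv * (888/885)
= 744.7 * 0.8942 * 888 / 885
= 668.1681 g
Y = m_FAME / oil * 100 = conv * (888/885) * 100
= 0.8942 * 888 / 885 * 100
= 89.72%

668.1681 g FAME; Y = 89.72%


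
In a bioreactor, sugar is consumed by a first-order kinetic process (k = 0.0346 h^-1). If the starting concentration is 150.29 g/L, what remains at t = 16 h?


S = S0 * exp(-k * t)
S = 150.29 * exp(-0.0346 * 16)
S = 86.3982 g/L

86.3982 g/L


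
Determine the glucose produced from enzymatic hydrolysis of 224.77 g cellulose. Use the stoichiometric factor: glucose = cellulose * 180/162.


glucose = cellulose * 180/162
= 224.77 * 180/162
= 249.7444 g

249.7444 g


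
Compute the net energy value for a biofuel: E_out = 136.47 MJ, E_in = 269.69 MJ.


NEV = E_out - E_in
= 136.47 - 269.69
= -133.2200 MJ

-133.2200 MJ


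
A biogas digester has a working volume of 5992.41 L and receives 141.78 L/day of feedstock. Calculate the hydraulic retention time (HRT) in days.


HRT = V / Q
= 5992.41 / 141.78
= 42.2656 days

42.2656 days


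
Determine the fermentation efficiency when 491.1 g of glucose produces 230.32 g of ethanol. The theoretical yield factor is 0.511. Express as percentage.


Fermentation efficiency = (actual / (0.511 * glucose)) * 100
= (230.32 / (0.511 * 491.1)) * 100
= 91.7785%

91.7785%


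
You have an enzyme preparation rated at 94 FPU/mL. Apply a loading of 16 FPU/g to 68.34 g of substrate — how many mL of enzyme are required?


V = dosage * m_sub / activity
V = 16 * 68.34 / 94
V = 11.6323 mL

11.6323 mL


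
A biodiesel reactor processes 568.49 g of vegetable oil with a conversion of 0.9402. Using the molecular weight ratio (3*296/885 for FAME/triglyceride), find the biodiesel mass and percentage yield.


m_FAME = oil * conv * (3 * 296 / 885) = oil * conv * (888/885)
= 568.49 * 0.9402 * 888 / 885
= 536.3061 g
Y = m_FAME / oil * 100 = conv * (888/885) * 100
= 0.9402 * 888 / 885 * 100
= 94.34%

536.3061 g FAME; Y = 94.34%


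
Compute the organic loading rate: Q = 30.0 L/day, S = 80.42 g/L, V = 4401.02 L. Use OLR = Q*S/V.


OLR = Q * S / V
= 30.0 * 80.42 / 4401.02
= 0.5482 g/L/day

0.5482 g/L/day


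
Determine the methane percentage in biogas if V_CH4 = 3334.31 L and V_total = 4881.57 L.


CH4% = V_CH4 / V_total * 100
= 3334.31 / 4881.57 * 100
= 68.3040%

68.3040%


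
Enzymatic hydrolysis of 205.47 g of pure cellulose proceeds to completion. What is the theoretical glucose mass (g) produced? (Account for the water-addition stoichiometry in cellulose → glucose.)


glucose = cellulose * 180/162
= 205.47 * 180/162
= 228.3000 g

228.3000 g


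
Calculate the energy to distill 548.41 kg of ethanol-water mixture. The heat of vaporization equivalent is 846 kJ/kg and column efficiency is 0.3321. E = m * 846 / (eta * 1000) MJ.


E = m * 846 / (eta * 1000)
= 548.41 * 846 / (0.3321 * 1000)
= 1397.0336 MJ

1397.0336 MJ


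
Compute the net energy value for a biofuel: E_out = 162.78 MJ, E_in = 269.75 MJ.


NEV = E_out - E_in
= 162.78 - 269.75
= -106.9700 MJ

-106.9700 MJ


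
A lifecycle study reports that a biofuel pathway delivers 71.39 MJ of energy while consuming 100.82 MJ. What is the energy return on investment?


EROI = E_out / E_in
= 71.39 / 100.82
= 0.7081

0.7081


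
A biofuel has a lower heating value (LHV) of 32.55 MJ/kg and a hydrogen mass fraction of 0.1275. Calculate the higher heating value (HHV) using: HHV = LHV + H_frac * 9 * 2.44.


HHV = LHV + H_frac * 9 * 2.44
= 32.55 + 0.1275 * 9 * 2.44
= 35.3499 MJ/kg

35.3499 MJ/kg


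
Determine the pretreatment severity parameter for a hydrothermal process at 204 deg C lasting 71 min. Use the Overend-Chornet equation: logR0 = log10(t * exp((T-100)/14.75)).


logR0 = log10(t * exp((T - 100) / 14.75))
= log10(71 * exp((204 - 100) / 14.75))
= 4.9134

4.9134


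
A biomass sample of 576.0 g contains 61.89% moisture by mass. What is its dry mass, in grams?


Wd = Ww * (1 - MC/100)
= 576.0 * (1 - 61.89/100)
= 219.5136 g

219.5136 g


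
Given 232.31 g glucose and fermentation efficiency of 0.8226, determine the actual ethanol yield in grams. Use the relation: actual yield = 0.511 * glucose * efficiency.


Actual ethanol: m = 0.511 * 232.31 * 0.8226
m = 97.6512 g

97.6512 g


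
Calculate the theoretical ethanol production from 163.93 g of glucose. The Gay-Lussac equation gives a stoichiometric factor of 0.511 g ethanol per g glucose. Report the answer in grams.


Theoretical ethanol yield: m_EtOH = 0.511 * m_glucose
m_EtOH = 0.511 * 163.93 = 83.7682 g

83.7682 g


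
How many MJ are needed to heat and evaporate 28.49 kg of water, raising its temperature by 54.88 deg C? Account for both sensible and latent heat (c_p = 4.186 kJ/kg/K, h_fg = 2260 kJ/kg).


E = m_water * (4.186 * dT + 2260) / 1000
= 28.49 * (4.186 * 54.88 + 2260) / 1000
= 70.9323 MJ

70.9323 MJ


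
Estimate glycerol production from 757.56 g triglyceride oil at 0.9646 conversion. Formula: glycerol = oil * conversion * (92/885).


glycerol = oil * conv * (92/885)
= 757.56 * 0.9646 * 92 / 885
= 75.9642 g

75.9642 g


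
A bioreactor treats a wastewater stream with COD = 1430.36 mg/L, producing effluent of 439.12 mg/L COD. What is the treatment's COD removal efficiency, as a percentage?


eta = (COD_in - COD_out) / COD_in * 100
= (1430.36 - 439.12) / 1430.36 * 100
= 69.3000%

69.3000%


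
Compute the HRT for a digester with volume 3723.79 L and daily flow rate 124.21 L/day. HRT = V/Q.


HRT = V / Q
= 3723.79 / 124.21
= 29.9798 days

29.9798 days


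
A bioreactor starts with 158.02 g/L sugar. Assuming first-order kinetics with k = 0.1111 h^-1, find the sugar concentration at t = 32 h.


S = S0 * exp(-k * t)
S = 158.02 * exp(-0.1111 * 32)
S = 4.5155 g/L

4.5155 g/L


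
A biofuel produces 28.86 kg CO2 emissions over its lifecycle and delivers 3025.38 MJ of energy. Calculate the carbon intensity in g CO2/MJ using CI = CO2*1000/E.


CI = CO2 * 1000 / E
= 28.86 * 1000 / 3025.38
= 9.5393 g CO2/MJ

9.5393 g CO2/MJ


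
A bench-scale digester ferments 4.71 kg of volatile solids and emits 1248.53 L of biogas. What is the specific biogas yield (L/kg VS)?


Y = V / VS
= 1248.53 / 4.71
= 265.0807 L/kg VS

265.0807 L/kg VS


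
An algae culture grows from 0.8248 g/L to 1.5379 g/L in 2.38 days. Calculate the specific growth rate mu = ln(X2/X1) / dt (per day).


mu = ln(X2/X1) / dt
= ln(1.5379/0.8248) / 2.38
= 0.2618 per day

0.2618 per day


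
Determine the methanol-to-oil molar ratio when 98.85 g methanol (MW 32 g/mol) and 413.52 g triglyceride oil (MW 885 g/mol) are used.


Molar ratio = n_MeOH / n_oil = (MeOH/32) / (oil/885) = (MeOH * 885) / (32 * oil)
= (98.85 * 885) / (32 * 413.52)
= 6.6111

6.6111


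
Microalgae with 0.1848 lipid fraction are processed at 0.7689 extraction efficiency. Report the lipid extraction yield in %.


Y = lipid_content * extraction_eff * 100
= 0.1848 * 0.7689 * 100
= 14.2093%

14.2093%


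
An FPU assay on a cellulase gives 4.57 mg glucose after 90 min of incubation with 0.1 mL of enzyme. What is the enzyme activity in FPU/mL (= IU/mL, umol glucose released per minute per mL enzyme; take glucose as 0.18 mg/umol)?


Activity = glucose_mg / (0.18 mg/umol * V_mL * t_min)
= 4.57 / (0.18 * 0.1 * 90)
= 2.8210 FPU/mL

2.8210 FPU/mL


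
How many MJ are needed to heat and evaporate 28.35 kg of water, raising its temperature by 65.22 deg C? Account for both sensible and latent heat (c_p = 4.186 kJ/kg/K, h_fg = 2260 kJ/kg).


E = m_water * (4.186 * dT + 2260) / 1000
= 28.35 * (4.186 * 65.22 + 2260) / 1000
= 71.8109 MJ

71.8109 MJ


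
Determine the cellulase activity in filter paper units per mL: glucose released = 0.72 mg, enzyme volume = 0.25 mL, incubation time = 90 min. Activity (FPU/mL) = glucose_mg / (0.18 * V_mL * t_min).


Activity = glucose_mg / (0.18 mg/umol * V_mL * t_min)
= 0.72 / (0.18 * 0.25 * 90)
= 0.1778 FPU/mL

0.1778 FPU/mL


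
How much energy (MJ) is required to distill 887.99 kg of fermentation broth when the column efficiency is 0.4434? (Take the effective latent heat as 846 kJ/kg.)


E = m * 846 / (eta * 1000)
= 887.99 * 846 / (0.4434 * 1000)
= 1694.2705 MJ

1694.2705 MJ


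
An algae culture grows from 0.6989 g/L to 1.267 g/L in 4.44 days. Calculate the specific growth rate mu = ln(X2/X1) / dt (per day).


mu = ln(X2/X1) / dt
= ln(1.267/0.6989) / 4.44
= 0.1340 per day

0.1340 per day


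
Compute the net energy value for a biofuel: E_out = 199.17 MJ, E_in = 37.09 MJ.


NEV = E_out - E_in
= 199.17 - 37.09
= 162.0800 MJ

162.0800 MJ


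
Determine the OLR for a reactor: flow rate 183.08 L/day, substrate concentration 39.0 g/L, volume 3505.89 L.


OLR = Q * S / V
= 183.08 * 39.0 / 3505.89
= 2.0366 g/L/day

2.0366 g/L/day


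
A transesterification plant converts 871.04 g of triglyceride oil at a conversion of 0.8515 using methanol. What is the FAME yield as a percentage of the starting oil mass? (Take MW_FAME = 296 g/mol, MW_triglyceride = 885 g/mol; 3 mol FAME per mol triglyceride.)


m_FAME = oil * conv * (3 * 296 / 885) = oil * conv * (888/885)
= 871.04 * 0.8515 * 888 / 885
= 744.2048 g
Y = m_FAME / oil * 100 = conv * (888/885) * 100
= 0.8515 * 888 / 885 * 100
= 85.44%

85.44%


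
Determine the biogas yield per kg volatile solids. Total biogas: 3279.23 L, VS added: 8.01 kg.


Y = V / VS
= 3279.23 / 8.01
= 409.3920 L/kg VS

409.3920 L/kg VS


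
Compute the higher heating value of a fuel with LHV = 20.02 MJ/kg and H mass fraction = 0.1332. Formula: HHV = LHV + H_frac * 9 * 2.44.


HHV = LHV + H_frac * 9 * 2.44
= 20.02 + 0.1332 * 9 * 2.44
= 22.9451 MJ/kg

22.9451 MJ/kg


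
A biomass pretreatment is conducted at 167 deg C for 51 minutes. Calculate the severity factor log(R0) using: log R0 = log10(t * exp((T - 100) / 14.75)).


logR0 = log10(t * exp((T - 100) / 14.75))
= log10(51 * exp((167 - 100) / 14.75))
= 3.6803

3.6803


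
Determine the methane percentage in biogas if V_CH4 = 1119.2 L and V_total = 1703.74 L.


CH4% = V_CH4 / V_total * 100
= 1119.2 / 1703.74 * 100
= 65.6908%

65.6908%


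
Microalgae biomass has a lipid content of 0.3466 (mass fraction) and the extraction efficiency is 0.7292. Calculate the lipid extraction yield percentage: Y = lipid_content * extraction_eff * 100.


Y = lipid_content * extraction_eff * 100
= 0.3466 * 0.7292 * 100
= 25.2741%

25.2741%


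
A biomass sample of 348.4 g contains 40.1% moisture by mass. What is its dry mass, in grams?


Wd = Ww * (1 - MC/100)
= 348.4 * (1 - 40.1/100)
= 208.6916 g

208.6916 g


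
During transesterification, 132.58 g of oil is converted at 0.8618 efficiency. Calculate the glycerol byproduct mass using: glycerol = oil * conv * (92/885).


glycerol = oil * conv * (92/885)
= 132.58 * 0.8618 * 92 / 885
= 11.8776 g

11.8776 g


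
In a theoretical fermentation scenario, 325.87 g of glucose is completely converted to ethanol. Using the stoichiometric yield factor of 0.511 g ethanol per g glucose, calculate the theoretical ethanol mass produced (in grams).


Theoretical ethanol yield: m_EtOH = 0.511 * m_glucose
m_EtOH = 0.511 * 325.87 = 166.5196 g

166.5196 g


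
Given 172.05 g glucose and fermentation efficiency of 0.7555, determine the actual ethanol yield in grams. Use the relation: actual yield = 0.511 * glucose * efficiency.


Actual ethanol: m = 0.511 * 172.05 * 0.7555
m = 66.4217 g

66.4217 g


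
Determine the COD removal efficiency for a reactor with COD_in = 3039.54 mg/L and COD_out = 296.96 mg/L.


eta = (COD_in - COD_out) / COD_in * 100
= (3039.54 - 296.96) / 3039.54 * 100
= 90.2301%

90.2301%


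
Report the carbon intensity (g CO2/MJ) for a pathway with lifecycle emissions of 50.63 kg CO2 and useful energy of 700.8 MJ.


CI = CO2 * 1000 / E
= 50.63 * 1000 / 700.8
= 72.2460 g CO2/MJ

72.2460 g CO2/MJ


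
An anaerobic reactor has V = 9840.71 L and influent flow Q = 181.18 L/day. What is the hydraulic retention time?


HRT = V / Q
= 9840.71 / 181.18
= 54.3145 days

54.3145 days


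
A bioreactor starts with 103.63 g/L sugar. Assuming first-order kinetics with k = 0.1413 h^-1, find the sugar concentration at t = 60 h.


S = S0 * exp(-k * t)
S = 103.63 * exp(-0.1413 * 60)
S = 0.0216 g/L

0.0216 g/L


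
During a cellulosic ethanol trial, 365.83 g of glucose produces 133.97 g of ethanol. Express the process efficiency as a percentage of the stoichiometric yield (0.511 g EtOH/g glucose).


Fermentation efficiency = (actual / (0.511 * glucose)) * 100
= (133.97 / (0.511 * 365.83)) * 100
= 71.6650%

71.6650%


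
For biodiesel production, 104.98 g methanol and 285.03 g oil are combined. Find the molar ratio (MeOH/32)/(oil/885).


Molar ratio = n_MeOH / n_oil = (MeOH/32) / (oil/885) = (MeOH * 885) / (32 * oil)
= (104.98 * 885) / (32 * 285.03)
= 10.1861

10.1861


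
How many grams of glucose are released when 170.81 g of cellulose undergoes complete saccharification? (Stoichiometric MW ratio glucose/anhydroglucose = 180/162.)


glucose = cellulose * 180/162
= 170.81 * 180/162
= 189.7889 g

189.7889 g


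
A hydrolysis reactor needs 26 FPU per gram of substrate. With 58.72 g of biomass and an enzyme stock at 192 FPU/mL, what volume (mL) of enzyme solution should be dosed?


V = dosage * m_sub / activity
V = 26 * 58.72 / 192
V = 7.9517 mL

7.9517 mL


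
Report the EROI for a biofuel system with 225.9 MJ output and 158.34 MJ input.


EROI = E_out / E_in
= 225.9 / 158.34
= 1.4267

1.4267


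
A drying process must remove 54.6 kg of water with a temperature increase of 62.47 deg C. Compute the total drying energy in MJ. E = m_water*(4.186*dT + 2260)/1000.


E = m_water * (4.186 * dT + 2260) / 1000
= 54.6 * (4.186 * 62.47 + 2260) / 1000
= 137.6739 MJ

137.6739 MJ


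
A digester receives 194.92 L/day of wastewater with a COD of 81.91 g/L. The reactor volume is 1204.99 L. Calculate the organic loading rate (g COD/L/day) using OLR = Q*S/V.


OLR = Q * S / V
= 194.92 * 81.91 / 1204.99
= 13.2498 g/L/day

13.2498 g/L/day


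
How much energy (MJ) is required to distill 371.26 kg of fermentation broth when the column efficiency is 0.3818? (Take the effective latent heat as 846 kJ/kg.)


E = m * 846 / (eta * 1000)
= 371.26 * 846 / (0.3818 * 1000)
= 822.6453 MJ

822.6453 MJ


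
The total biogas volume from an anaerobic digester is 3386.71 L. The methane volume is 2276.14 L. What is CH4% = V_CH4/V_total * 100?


CH4% = V_CH4 / V_total * 100
= 2276.14 / 3386.71 * 100
= 67.2080%

67.2080%


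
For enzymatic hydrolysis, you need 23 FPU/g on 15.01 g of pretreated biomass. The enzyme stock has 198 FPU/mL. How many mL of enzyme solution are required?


V = dosage * m_sub / activity
V = 23 * 15.01 / 198
V = 1.7436 mL

1.7436 mL


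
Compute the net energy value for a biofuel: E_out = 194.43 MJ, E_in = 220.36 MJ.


NEV = E_out - E_in
= 194.43 - 220.36
= -25.9300 MJ

-25.9300 MJ


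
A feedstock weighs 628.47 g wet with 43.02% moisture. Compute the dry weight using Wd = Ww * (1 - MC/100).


Wd = Ww * (1 - MC/100)
= 628.47 * (1 - 43.02/100)
= 358.1022 g

358.1022 g


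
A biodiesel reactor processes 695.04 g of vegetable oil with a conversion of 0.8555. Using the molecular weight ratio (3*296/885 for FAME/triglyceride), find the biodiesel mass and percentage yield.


m_FAME = oil * conv * (3 * 296 / 885) = oil * conv * (888/885)
= 695.04 * 0.8555 * 888 / 885
= 596.6223 g
Y = m_FAME / oil * 100 = conv * (888/885) * 100
= 0.8555 * 888 / 885 * 100
= 85.84%

596.6223 g FAME; Y = 85.84%


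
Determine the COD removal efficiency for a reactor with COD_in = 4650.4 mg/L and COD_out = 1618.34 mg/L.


eta = (COD_in - COD_out) / COD_in * 100
= (4650.4 - 1618.34) / 4650.4 * 100
= 65.2000%

65.2000%


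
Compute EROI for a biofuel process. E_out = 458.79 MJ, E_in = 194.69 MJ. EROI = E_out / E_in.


EROI = E_out / E_in
= 458.79 / 194.69
= 2.3565

2.3565


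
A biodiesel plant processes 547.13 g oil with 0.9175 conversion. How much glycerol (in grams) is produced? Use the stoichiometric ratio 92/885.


glycerol = oil * conv * (92/885)
= 547.13 * 0.9175 * 92 / 885
= 52.1845 g

52.1845 g


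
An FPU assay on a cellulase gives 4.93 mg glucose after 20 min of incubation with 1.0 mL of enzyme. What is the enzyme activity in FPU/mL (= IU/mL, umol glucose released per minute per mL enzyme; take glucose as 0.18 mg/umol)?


Activity = glucose_mg / (0.18 mg/umol * V_mL * t_min)
= 4.93 / (0.18 * 1.0 * 20)
= 1.3694 FPU/mL

1.3694 FPU/mL


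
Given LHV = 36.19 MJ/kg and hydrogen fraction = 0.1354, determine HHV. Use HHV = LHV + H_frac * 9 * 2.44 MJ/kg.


HHV = LHV + H_frac * 9 * 2.44
= 36.19 + 0.1354 * 9 * 2.44
= 39.1634 MJ/kg

39.1634 MJ/kg


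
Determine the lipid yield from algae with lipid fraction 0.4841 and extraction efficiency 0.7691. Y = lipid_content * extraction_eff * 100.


Y = lipid_content * extraction_eff * 100
= 0.4841 * 0.7691 * 100
= 37.2321%

37.2321%


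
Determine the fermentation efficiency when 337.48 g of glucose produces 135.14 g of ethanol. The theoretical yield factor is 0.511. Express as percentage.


Fermentation efficiency = (actual / (0.511 * glucose)) * 100
= (135.14 / (0.511 * 337.48)) * 100
= 78.3637%

78.3637%


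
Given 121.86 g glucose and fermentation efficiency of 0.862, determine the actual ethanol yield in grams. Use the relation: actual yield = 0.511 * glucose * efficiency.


Actual ethanol: m = 0.511 * 121.86 * 0.862
m = 53.6771 g

53.6771 g


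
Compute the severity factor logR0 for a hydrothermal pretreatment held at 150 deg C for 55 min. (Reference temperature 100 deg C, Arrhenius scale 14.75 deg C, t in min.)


logR0 = log10(t * exp((T - 100) / 14.75))
= log10(55 * exp((150 - 100) / 14.75))
= 3.2125

3.2125


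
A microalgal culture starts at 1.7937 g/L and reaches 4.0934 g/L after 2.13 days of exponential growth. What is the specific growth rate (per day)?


mu = ln(X2/X1) / dt
= ln(4.0934/1.7937) / 2.13
= 0.3874 per day

0.3874 per day
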